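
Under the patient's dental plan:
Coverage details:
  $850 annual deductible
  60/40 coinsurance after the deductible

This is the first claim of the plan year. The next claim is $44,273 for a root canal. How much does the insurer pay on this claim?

$26,053.80

Deductible not yet touched, so the first $850 of the bill goes to the deductible.
That leaves $44,273 − $850 = $43,423 for coinsurance.
40% of $43,423 = $17,369.20 falls to the patient.
Patient responsibility: $850 + $17,369.20 = $18,219.20.
Insurer pays the balance: $44,273 − $18,219.20 = $26,053.80.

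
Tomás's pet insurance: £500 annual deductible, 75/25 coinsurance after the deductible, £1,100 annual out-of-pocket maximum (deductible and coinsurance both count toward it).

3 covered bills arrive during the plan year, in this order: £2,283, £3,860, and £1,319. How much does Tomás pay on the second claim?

£154.25

Claim 1 (£2,283): £500 finishes the deductible; £1,783 goes to coinsurance; 25% of £1,783 = £445.75. Cost to owner: £945.75. OOP to date £945.75.
Claim 2 (£3,860): deductible met; 25% of £3,860 = £965. OOP would hit £1,910.75 > £1,100, so the cap limits the owner to £1,100 − £945.75 = £154.25.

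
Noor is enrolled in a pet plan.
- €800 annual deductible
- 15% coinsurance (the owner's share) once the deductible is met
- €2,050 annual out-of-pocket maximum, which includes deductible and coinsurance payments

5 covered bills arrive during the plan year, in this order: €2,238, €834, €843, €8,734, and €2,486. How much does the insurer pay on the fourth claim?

€7,951.25

Claim 1 (€2,238): €800 to deductible, leaving €1,438; 15% of €1,438 = €215.70. Owner pays €1,015.70; OOP now €1,015.70. Plan pays €2,238 − €1,015.70 = €1,222.30.
Claim 2 (€834): deductible already satisfied, so owner's share is 15% × €834 = €125.10. Cost to owner: €125.10. OOP to date €1,140.80. Insurer: €834 − €125.10 = €708.90.
Claim 3 (€843): deductible already satisfied, so owner's share is 15% × €843 = €126.45. Cost to owner: €126.45. OOP to date €1,267.25. Plan pays €843 − €126.45 = €716.55.
Claim 4 (€8,734): 15% coinsurance on €8,734 = €1,310.10. Adding that to €1,267.25 gives €2,577.35, past the €2,050 cap; owner pays only €2,050 − €1,267.25 = €782.75. Insurer: €8,734 − €782.75 = €7,951.25.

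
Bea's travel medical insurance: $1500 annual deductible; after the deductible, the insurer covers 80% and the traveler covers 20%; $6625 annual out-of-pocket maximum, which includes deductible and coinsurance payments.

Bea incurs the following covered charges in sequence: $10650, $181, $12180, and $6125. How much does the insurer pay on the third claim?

$9744

#1 ($10650): $1500 finishes the deductible; $9150 goes to coinsurance; traveler's 20% is $1830. Traveler owes $3330 (running OOP $3330). Insurer: $10650 − $3330 = $7320.
#2 ($181): deductible already satisfied, so traveler's share is 20% × $181 = $36.20. Traveler pays $36.20; OOP now $3366.20. Insurer: $181 − $36.20 = $144.80.
#3 ($12180): deductible already satisfied, so traveler's share is 20% × $12180 = $2436. Traveler owes $2436 (running OOP $5802.20). Insurer: $12180 − $2436 = $9744.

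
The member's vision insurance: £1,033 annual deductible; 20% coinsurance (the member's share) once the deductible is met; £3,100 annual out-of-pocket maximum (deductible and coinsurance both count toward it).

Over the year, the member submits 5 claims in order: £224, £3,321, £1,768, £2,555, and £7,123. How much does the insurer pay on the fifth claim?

£6,423

Claim 1 — £224: entire amount goes to the deductible. Member owes £224 (running OOP £224). Plan pays £224 − £224 = £0.
Claim 2 — £3,321: £809 finishes the deductible; £2,512 goes to coinsurance; 20% of £2,512 = £502.40. Cost to member: £1,311.40. OOP to date £1,535.40. Plan pays £3,321 − £1,311.40 = £2,009.60.
Claim 3 — £1,768: deductible met; 20% of £1,768 = £353.60. Cost to member: £353.60. OOP to date £1,889. Plan pays £1,768 − £353.60 = £1,414.40.
Claim 4 — £2,555: 20% coinsurance on £2,555 = £511. Cost to member: £511. OOP to date £2,400. Plan pays £2,555 − £511 = £2,044.
Claim 5 — £7,123: deductible already satisfied, so member's share is 20% × £7,123 = £1,424.60. OOP would hit £3,824.60 > £3,100, so the cap limits the member to £3,100 − £2,400 = £700. Plan pays £7,123 − £700 = £6,423.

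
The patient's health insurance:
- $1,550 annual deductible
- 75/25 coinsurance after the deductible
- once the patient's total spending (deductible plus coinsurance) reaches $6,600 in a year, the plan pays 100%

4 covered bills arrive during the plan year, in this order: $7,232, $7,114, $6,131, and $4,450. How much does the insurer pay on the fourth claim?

Bill 1, $7,232: deductible takes $1,550, $5,682 remains; 25% of $5,682 = $1,420.50. Patient owes $2,970.50 (running OOP $2,970.50). Plan pays $7,232 − $2,970.50 = $4,261.50.
Bill 2, $7,114: deductible met; 25% of $7,114 = $1,778.50. Cost to patient: $1,778.50. OOP to date $4,749. Plan pays $7,114 − $1,778.50 = $5,335.50.
Bill 3, $6,131: deductible already satisfied, so patient's share is 25% × $6,131 = $1,532.75. Patient pays $1,532.75; OOP now $6,281.75. Insurer: $6,131 − $1,532.75 = $4,598.25.
Bill 4, $4,450: deductible already satisfied, so patient's share is 25% × $4,450 = $1,112.50. That would push OOP to $7,394.25, over the $6,600 cap, so patient pays $6,600 − $6,281.75 = $318.25. Plan pays $4,450 − $318.25 = $4,131.75.

$4,131.75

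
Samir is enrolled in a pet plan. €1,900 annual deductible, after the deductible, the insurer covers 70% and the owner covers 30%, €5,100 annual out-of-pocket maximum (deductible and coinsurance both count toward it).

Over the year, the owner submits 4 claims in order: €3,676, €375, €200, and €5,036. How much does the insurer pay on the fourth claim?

Bill 1, €3,676: €1,900 finishes the deductible; €1,776 goes to coinsurance; 30% of €1,776 = €532.80. Owner pays €2,432.80; OOP now €2,432.80. Insurer: €3,676 − €2,432.80 = €1,243.20.
Bill 2, €375: deductible already satisfied, so owner's share is 30% × €375 = €112.50. Cost to owner: €112.50. OOP to date €2,545.30. Insurer: €375 − €112.50 = €262.50.
Bill 3, €200: 30% coinsurance on €200 = €60. Owner pays €60; OOP now €2,605.30. Insurer: €200 − €60 = €140.
Bill 4, €5,036: 30% coinsurance on €5,036 = €1,510.80. Owner owes €1,510.80 (running OOP €4,116.10). Insurer: €5,036 − €1,510.80 = €3,525.20.

€3,525.20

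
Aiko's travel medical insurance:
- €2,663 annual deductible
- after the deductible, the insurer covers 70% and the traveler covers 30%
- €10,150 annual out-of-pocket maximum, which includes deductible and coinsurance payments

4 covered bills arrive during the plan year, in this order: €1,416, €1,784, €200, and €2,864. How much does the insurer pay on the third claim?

€140

Claim 1 (€1,416): entire amount goes to the deductible. Cost to traveler: €1,416. OOP to date €1,416. Plan pays €1,416 − €1,416 = €0.
Claim 2 (€1,784): deductible takes €1,247, €537 remains; traveler's 30% is €161.10. Traveler owes €1,408.10 (running OOP €2,824.10). Insurer: €1,784 − €1,408.10 = €375.90.
Claim 3 (€200): deductible met; 30% of €200 = €60. Traveler pays €60; OOP now €2,884.10. Insurer: €200 − €60 = €140.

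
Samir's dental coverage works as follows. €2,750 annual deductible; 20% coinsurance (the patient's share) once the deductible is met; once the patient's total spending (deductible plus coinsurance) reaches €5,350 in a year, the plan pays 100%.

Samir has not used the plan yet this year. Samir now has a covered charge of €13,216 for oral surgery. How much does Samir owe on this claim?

Nothing has been paid toward the €2,750 deductible, so the first €2,750 of this charge is applied there.
After the €2,750 deductible portion, €13,216 − €2,750 = €10,466 is subject to coinsurance.
Patient's 20% share of €10,466 is €2,093.20.
Patient responsibility before any cap: €2,750 + €2,093.20 = €4,843.20.
Total out-of-pocket so far would be €0 + €4,843.20 = €4,843.20, below the €5,350 cap — no reduction.

€4,843.20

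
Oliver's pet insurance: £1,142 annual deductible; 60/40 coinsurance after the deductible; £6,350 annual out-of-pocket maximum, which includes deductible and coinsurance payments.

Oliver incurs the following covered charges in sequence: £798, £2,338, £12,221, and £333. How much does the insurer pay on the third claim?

#1 (£798): entire amount goes to the deductible. Cost to owner: £798. OOP to date £798. Plan pays £798 − £798 = £0.
#2 (£2,338): £344 to deductible, leaving £1,994; 40% of £1,994 = £797.60. Cost to owner: £1,141.60. OOP to date £1,939.60. Insurer: £2,338 − £1,141.60 = £1,196.40.
#3 (£12,221): deductible met; 40% of £12,221 = £4,888.40. That would push OOP to £6,828, over the £6,350 cap, so owner pays £6,350 − £1,939.60 = £4,410.40. Plan pays £12,221 − £4,410.40 = £7,810.60.

£7,810.60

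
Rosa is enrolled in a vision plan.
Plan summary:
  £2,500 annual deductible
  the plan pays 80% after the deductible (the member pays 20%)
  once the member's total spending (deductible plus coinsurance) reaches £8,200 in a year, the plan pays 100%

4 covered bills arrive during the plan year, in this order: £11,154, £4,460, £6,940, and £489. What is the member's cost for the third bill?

Bill 1, £11,154: deductible takes £2,500, £8,654 remains; coinsurance £8,654 × 20% = £1,730.80. Cost to member: £4,230.80. OOP to date £4,230.80.
Bill 2, £4,460: deductible already satisfied, so member's share is 20% × £4,460 = £892. Member owes £892 (running OOP £5,122.80).
Bill 3, £6,940: deductible already satisfied, so member's share is 20% × £6,940 = £1,388. Member pays £1,388; OOP now £6,510.80.

£1,388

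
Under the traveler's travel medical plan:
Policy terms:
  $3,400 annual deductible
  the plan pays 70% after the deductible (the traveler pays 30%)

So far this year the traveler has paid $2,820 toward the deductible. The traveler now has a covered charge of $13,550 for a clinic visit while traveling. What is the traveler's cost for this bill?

$4,471

Remaining deductible: $3,400 − $2,820 = $580.
After the $580 deductible portion, $13,550 − $580 = $12,970 is subject to coinsurance.
30% of $12,970 = $3,891 falls to the traveler.
Traveler responsibility: $580 + $3,891 = $4,471.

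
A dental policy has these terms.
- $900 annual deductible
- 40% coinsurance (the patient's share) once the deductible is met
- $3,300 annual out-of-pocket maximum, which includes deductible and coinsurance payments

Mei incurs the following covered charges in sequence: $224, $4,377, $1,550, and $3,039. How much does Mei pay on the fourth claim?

#1 ($224): all of it applies to the deductible. Cost to patient: $224. OOP to date $224.
#2 ($4,377): $676 finishes the deductible; $3,701 goes to coinsurance; patient's 40% is $1,480.40. Patient pays $2,156.40; OOP now $2,380.40.
#3 ($1,550): deductible met; 40% of $1,550 = $620. Patient pays $620; OOP now $3,000.40.
#4 ($3,039): deductible already satisfied, so patient's share is 40% × $3,039 = $1,215.60. That would push OOP to $4,216, over the $3,300 cap, so patient pays $3,300 − $3,000.40 = $299.60.

$299.60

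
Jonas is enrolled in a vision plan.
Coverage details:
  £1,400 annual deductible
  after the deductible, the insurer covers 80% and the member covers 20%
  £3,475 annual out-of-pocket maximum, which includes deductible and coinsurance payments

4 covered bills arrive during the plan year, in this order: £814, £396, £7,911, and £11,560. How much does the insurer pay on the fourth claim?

Bill 1, £814: entire amount goes to the deductible. Member pays £814; OOP now £814. Plan pays £814 − £814 = £0.
Bill 2, £396: all of it applies to the deductible. Member pays £396; OOP now £1,210. Insurer: £396 − £396 = £0.
Bill 3, £7,911: £190 to deductible, leaving £7,721; member's 20% is £1,544.20. Member pays £1,734.20; OOP now £2,944.20. Insurer: £7,911 − £1,734.20 = £6,176.80.
Bill 4, £11,560: deductible already satisfied, so member's share is 20% × £11,560 = £2,312. OOP would hit £5,256.20 > £3,475, so the cap limits the member to £3,475 − £2,944.20 = £530.80. Insurer: £11,560 − £530.80 = £11,029.20.

£11,029.20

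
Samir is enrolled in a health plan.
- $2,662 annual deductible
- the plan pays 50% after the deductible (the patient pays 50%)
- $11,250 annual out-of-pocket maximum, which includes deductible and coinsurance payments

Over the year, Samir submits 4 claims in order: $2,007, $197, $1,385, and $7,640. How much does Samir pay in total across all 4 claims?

#1 ($2,007): entire amount goes to the deductible. Cost to patient: $2,007. OOP to date $2,007.
#2 ($197): all of it applies to the deductible. Cost to patient: $197. OOP to date $2,204.
#3 ($1,385): deductible takes $458, $927 remains; patient's 50% is $463.50. Patient owes $921.50 (running OOP $3,125.50).
#4 ($7,640): 50% coinsurance on $7,640 = $3,820. Patient owes $3,820 (running OOP $6,945.50).
Total paid by the patient: $2,007 + $197 + $921.50 + $3,820 = $6,945.50.

$6,945.50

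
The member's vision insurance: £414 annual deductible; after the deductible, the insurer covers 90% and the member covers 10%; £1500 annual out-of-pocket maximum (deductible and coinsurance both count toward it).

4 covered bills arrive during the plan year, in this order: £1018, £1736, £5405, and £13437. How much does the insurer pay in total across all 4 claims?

£20096

Claim 1 (£1018): deductible takes £414, £604 remains; coinsurance £604 × 10% = £60.40. Member owes £474.40 (running OOP £474.40). Insurer: £1018 − £474.40 = £543.60.
Claim 2 (£1736): 10% coinsurance on £1736 = £173.60. Cost to member: £173.60. OOP to date £648. Plan pays £1736 − £173.60 = £1562.40.
Claim 3 (£5405): deductible met; 10% of £5405 = £540.50. Member pays £540.50; OOP now £1188.50. Insurer: £5405 − £540.50 = £4864.50.
Claim 4 (£13437): 10% coinsurance on £13437 = £1343.70. OOP would hit £2532.20 > £1500, so the cap limits the member to £1500 − £1188.50 = £311.50. Plan pays £13437 − £311.50 = £13125.50.
Insurer total = bills − member's total = £21596 − £1500 = £20096.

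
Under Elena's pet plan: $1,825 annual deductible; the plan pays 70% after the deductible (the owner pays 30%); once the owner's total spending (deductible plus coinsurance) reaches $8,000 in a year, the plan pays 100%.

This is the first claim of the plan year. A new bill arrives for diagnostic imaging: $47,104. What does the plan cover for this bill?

$39,104

The full $1,825 deductible is still open; $1,825 of this bill applies to it.
That leaves $47,104 − $1,825 = $45,279 for coinsurance.
Coinsurance: $45,279 × 30% = $13,583.70.
Owner responsibility before any cap: $1,825 + $13,583.70 = $15,408.70.
Adding $15,408.70 to the $0 already spent would give $15,408.70, which exceeds the $8,000 cap; the owner pays just $8,000 − $0 = $8,000.
Insurer pays the balance: $47,104 − $8,000 = $39,104.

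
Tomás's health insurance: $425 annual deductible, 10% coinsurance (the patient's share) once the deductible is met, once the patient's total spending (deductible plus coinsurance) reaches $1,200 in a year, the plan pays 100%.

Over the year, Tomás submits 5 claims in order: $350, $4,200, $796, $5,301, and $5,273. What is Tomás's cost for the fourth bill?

$282.90

Claim 1 ($350): all of it applies to the deductible. Cost to patient: $350. OOP to date $350.
Claim 2 ($4,200): $75 to deductible, leaving $4,125; coinsurance $4,125 × 10% = $412.50. Patient owes $487.50 (running OOP $837.50).
Claim 3 ($796): 10% coinsurance on $796 = $79.60. Cost to patient: $79.60. OOP to date $917.10.
Claim 4 ($5,301): 10% coinsurance on $5,301 = $530.10. OOP would hit $1,447.20 > $1,200, so the cap limits the patient to $1,200 − $917.10 = $282.90.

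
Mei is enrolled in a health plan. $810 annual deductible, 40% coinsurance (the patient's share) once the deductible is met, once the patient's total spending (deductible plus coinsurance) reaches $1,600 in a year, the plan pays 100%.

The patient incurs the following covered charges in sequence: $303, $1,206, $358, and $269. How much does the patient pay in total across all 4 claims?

Claim 1 ($303): entire amount goes to the deductible. Cost to patient: $303. OOP to date $303.
Claim 2 ($1,206): $507 finishes the deductible; $699 goes to coinsurance; coinsurance $699 × 40% = $279.60. Patient owes $786.60 (running OOP $1,089.60).
Claim 3 ($358): deductible met; 40% of $358 = $143.20. Patient pays $143.20; OOP now $1,232.80.
Claim 4 ($269): deductible already satisfied, so patient's share is 40% × $269 = $107.60. Cost to patient: $107.60. OOP to date $1,340.40.
Summing the patient's payments: $303 + $786.60 + $143.20 + $107.60 = $1,340.40.

$1,340.40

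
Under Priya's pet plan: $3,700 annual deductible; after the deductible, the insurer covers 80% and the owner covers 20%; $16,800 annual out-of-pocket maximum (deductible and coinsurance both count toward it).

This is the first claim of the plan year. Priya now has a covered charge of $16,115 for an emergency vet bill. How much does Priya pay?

$6,183

The full $3,700 deductible is still open; $3,700 of this bill applies to it.
After the $3,700 deductible portion, $16,115 − $3,700 = $12,415 is subject to coinsurance.
Owner's 20% share of $12,415 is $2,483.
That puts the owner's cost at $3,700 + $2,483 = $6,183 before any cap.
Cumulative spending $0 + $6,183 = $6,183 stays under the $16,800 maximum.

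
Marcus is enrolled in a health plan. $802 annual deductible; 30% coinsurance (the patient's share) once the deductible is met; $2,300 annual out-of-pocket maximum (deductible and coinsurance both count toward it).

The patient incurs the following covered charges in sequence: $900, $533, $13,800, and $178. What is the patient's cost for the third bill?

$1,308.70

Claim 1 — $900: $802 to deductible, leaving $98; coinsurance $98 × 30% = $29.40. Cost to patient: $831.40. OOP to date $831.40.
Claim 2 — $533: deductible already satisfied, so patient's share is 30% × $533 = $159.90. Cost to patient: $159.90. OOP to date $991.30.
Claim 3 — $13,800: 30% coinsurance on $13,800 = $4,140. OOP would hit $5,131.30 > $2,300, so the cap limits the patient to $2,300 − $991.30 = $1,308.70.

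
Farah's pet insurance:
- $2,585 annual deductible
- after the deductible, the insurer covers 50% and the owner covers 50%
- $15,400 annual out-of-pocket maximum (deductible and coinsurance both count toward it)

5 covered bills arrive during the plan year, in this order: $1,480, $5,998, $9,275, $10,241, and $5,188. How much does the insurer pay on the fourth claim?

Bill 1, $1,480: entire amount goes to the deductible. Owner owes $1,480 (running OOP $1,480). Insurer: $1,480 − $1,480 = $0.
Bill 2, $5,998: $1,105 to deductible, leaving $4,893; coinsurance $4,893 × 50% = $2,446.50. Owner owes $3,551.50 (running OOP $5,031.50). Insurer: $5,998 − $3,551.50 = $2,446.50.
Bill 3, $9,275: 50% coinsurance on $9,275 = $4,637.50. Cost to owner: $4,637.50. OOP to date $9,669. Plan pays $9,275 − $4,637.50 = $4,637.50.
Bill 4, $10,241: deductible met; 50% of $10,241 = $5,120.50. Owner owes $5,120.50 (running OOP $14,789.50). Plan pays $10,241 − $5,120.50 = $5,120.50.

$5,120.50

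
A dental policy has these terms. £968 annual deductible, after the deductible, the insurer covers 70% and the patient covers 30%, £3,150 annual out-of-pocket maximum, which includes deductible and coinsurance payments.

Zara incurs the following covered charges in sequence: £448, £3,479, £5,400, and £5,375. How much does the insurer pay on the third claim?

Claim 1 — £448: entire amount goes to the deductible. Patient owes £448 (running OOP £448). Plan pays £448 − £448 = £0.
Claim 2 — £3,479: £520 to deductible, leaving £2,959; patient's 30% is £887.70. Patient pays £1,407.70; OOP now £1,855.70. Insurer: £3,479 − £1,407.70 = £2,071.30.
Claim 3 — £5,400: 30% coinsurance on £5,400 = £1,620. That would push OOP to £3,475.70, over the £3,150 cap, so patient pays £3,150 − £1,855.70 = £1,294.30. Plan pays £5,400 − £1,294.30 = £4,105.70.

£4,105.70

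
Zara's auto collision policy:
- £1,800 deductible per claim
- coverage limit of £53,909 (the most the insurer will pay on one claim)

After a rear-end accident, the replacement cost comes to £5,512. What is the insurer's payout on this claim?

Subtract the deductible: £5,512 − £1,800 = £3,712.
That's under the £53,909 cap, so the insurer reimburses the full £3,712.

£3,712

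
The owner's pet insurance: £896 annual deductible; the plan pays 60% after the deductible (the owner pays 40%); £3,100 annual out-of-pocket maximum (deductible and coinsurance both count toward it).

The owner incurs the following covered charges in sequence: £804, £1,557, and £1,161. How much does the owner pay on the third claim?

£464.40

Claim 1 (£804): entire amount goes to the deductible. Owner pays £804; OOP now £804.
Claim 2 (£1,557): £92 finishes the deductible; £1,465 goes to coinsurance; 40% of £1,465 = £586. Owner pays £678; OOP now £1,482.
Claim 3 (£1,161): deductible already satisfied, so owner's share is 40% × £1,161 = £464.40. Owner owes £464.40 (running OOP £1,946.40).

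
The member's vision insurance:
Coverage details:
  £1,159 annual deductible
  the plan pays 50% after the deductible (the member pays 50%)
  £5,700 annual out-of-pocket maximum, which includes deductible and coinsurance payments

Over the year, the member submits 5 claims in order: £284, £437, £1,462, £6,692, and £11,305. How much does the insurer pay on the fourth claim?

£3,346

#1 (£284): fully absorbed by the deductible. Member owes £284 (running OOP £284). Plan pays £284 − £284 = £0.
#2 (£437): entire amount goes to the deductible. Member pays £437; OOP now £721. Plan pays £437 − £437 = £0.
#3 (£1,462): deductible takes £438, £1,024 remains; 50% of £1,024 = £512. Cost to member: £950. OOP to date £1,671. Plan pays £1,462 − £950 = £512.
#4 (£6,692): deductible met; 50% of £6,692 = £3,346. Member owes £3,346 (running OOP £5,017). Plan pays £6,692 − £3,346 = £3,346.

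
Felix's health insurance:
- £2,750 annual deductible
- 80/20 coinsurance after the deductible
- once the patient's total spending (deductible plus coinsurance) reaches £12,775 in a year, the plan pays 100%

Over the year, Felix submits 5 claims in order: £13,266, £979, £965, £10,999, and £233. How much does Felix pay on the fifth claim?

Bill 1, £13,266: deductible takes £2,750, £10,516 remains; coinsurance £10,516 × 20% = £2,103.20. Patient owes £4,853.20 (running OOP £4,853.20).
Bill 2, £979: deductible already satisfied, so patient's share is 20% × £979 = £195.80. Patient pays £195.80; OOP now £5,049.
Bill 3, £965: 20% coinsurance on £965 = £193. Patient owes £193 (running OOP £5,242).
Bill 4, £10,999: deductible met; 20% of £10,999 = £2,199.80. Cost to patient: £2,199.80. OOP to date £7,441.80.
Bill 5, £233: deductible met; 20% of £233 = £46.60. Cost to patient: £46.60. OOP to date £7,488.40.

£46.60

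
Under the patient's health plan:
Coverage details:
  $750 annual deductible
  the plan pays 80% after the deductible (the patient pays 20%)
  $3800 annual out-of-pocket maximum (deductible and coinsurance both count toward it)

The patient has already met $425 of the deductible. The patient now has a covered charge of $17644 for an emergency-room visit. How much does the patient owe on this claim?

$3375

$425 of the $750 deductible is already met, leaving $325.
That leaves $17644 − $325 = $17319 for coinsurance.
Patient's 20% share of $17319 is $3463.80.
That puts the patient's cost at $325 + $3463.80 = $3788.80 before any cap.
That would bring total out-of-pocket to $4213.80, past the $3800 cap. The patient is capped at $3800 − $425 = $3375 on this claim.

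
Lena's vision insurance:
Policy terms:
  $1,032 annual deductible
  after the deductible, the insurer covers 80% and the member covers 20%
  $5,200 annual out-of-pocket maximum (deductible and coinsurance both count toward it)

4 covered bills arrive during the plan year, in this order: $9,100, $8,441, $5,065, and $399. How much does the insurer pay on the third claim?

#1 ($9,100): deductible takes $1,032, $8,068 remains; 20% of $8,068 = $1,613.60. Cost to member: $2,645.60. OOP to date $2,645.60. Plan pays $9,100 − $2,645.60 = $6,454.40.
#2 ($8,441): deductible already satisfied, so member's share is 20% × $8,441 = $1,688.20. Cost to member: $1,688.20. OOP to date $4,333.80. Insurer: $8,441 − $1,688.20 = $6,752.80.
#3 ($5,065): 20% coinsurance on $5,065 = $1,013. That would push OOP to $5,346.80, over the $5,200 cap, so member pays $5,200 − $4,333.80 = $866.20. Insurer: $5,065 − $866.20 = $4,198.80.

$4,198.80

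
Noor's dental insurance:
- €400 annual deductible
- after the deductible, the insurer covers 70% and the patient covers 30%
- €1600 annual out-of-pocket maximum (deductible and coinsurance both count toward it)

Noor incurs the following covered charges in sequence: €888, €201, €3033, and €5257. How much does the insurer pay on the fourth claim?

€5173.60

Claim 1 (€888): €400 finishes the deductible; €488 goes to coinsurance; coinsurance €488 × 30% = €146.40. Cost to patient: €546.40. OOP to date €546.40. Plan pays €888 − €546.40 = €341.60.
Claim 2 (€201): deductible already satisfied, so patient's share is 30% × €201 = €60.30. Cost to patient: €60.30. OOP to date €606.70. Insurer: €201 − €60.30 = €140.70.
Claim 3 (€3033): deductible met; 30% of €3033 = €909.90. Patient owes €909.90 (running OOP €1516.60). Insurer: €3033 − €909.90 = €2123.10.
Claim 4 (€5257): deductible met; 30% of €5257 = €1577.10. That would push OOP to €3093.70, over the €1600 cap, so patient pays €1600 − €1516.60 = €83.40. Plan pays €5257 − €83.40 = €5173.60.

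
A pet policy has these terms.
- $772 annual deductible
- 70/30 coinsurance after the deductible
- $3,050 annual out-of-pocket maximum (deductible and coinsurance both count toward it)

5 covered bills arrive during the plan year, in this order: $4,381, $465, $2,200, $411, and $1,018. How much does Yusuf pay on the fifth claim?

$272.50

Claim 1 — $4,381: $772 to deductible, leaving $3,609; 30% of $3,609 = $1,082.70. Owner owes $1,854.70 (running OOP $1,854.70).
Claim 2 — $465: deductible already satisfied, so owner's share is 30% × $465 = $139.50. Cost to owner: $139.50. OOP to date $1,994.20.
Claim 3 — $2,200: 30% coinsurance on $2,200 = $660. Owner pays $660; OOP now $2,654.20.
Claim 4 — $411: 30% coinsurance on $411 = $123.30. Cost to owner: $123.30. OOP to date $2,777.50.
Claim 5 — $1,018: deductible already satisfied, so owner's share is 30% × $1,018 = $305.40. That would push OOP to $3,082.90, over the $3,050 cap, so owner pays $3,050 − $2,777.50 = $272.50.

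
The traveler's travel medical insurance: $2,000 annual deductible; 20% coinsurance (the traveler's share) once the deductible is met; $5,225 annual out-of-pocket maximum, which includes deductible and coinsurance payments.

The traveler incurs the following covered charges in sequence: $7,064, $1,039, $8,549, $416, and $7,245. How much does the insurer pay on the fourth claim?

#1 ($7,064): $2,000 to deductible, leaving $5,064; traveler's 20% is $1,012.80. Traveler owes $3,012.80 (running OOP $3,012.80). Insurer: $7,064 − $3,012.80 = $4,051.20.
#2 ($1,039): 20% coinsurance on $1,039 = $207.80. Cost to traveler: $207.80. OOP to date $3,220.60. Insurer: $1,039 − $207.80 = $831.20.
#3 ($8,549): deductible already satisfied, so traveler's share is 20% × $8,549 = $1,709.80. Traveler owes $1,709.80 (running OOP $4,930.40). Plan pays $8,549 − $1,709.80 = $6,839.20.
#4 ($416): deductible met; 20% of $416 = $83.20. Cost to traveler: $83.20. OOP to date $5,013.60. Insurer: $416 − $83.20 = $332.80.

$332.80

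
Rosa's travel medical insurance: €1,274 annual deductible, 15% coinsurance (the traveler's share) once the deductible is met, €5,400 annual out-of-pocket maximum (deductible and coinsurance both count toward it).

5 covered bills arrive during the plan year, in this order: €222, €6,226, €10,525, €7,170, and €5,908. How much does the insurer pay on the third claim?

#1 (€222): fully absorbed by the deductible. Traveler owes €222 (running OOP €222). Insurer: €222 − €222 = €0.
#2 (€6,226): deductible takes €1,052, €5,174 remains; 15% of €5,174 = €776.10. Cost to traveler: €1,828.10. OOP to date €2,050.10. Insurer: €6,226 − €1,828.10 = €4,397.90.
#3 (€10,525): deductible met; 15% of €10,525 = €1,578.75. Traveler pays €1,578.75; OOP now €3,628.85. Plan pays €10,525 − €1,578.75 = €8,946.25.

€8,946.25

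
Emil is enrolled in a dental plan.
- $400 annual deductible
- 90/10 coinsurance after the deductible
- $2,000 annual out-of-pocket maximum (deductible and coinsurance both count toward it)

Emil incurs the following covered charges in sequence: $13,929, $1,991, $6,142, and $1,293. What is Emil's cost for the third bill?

#1 ($13,929): $400 to deductible, leaving $13,529; patient's 10% is $1,352.90. Cost to patient: $1,752.90. OOP to date $1,752.90.
#2 ($1,991): deductible already satisfied, so patient's share is 10% × $1,991 = $199.10. Cost to patient: $199.10. OOP to date $1,952.
#3 ($6,142): 10% coinsurance on $6,142 = $614.20. That would push OOP to $2,566.20, over the $2,000 cap, so patient pays $2,000 − $1,952 = $48.

$48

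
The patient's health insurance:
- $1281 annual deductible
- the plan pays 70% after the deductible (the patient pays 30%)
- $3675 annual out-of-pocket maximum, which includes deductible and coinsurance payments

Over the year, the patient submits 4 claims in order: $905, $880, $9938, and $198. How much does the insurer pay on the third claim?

$7695.20

Bill 1, $905: entire amount goes to the deductible. Patient pays $905; OOP now $905. Insurer: $905 − $905 = $0.
Bill 2, $880: $376 to deductible, leaving $504; patient's 30% is $151.20. Cost to patient: $527.20. OOP to date $1432.20. Insurer: $880 − $527.20 = $352.80.
Bill 3, $9938: deductible already satisfied, so patient's share is 30% × $9938 = $2981.40. Adding that to $1432.20 gives $4413.60, past the $3675 cap; patient pays only $3675 − $1432.20 = $2242.80. Plan pays $9938 − $2242.80 = $7695.20.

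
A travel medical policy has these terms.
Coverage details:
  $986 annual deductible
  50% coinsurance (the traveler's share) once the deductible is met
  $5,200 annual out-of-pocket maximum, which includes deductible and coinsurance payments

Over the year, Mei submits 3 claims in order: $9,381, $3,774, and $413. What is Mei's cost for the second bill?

$16.50

Claim 1 ($9,381): deductible takes $986, $8,395 remains; coinsurance $8,395 × 50% = $4,197.50. Traveler pays $5,183.50; OOP now $5,183.50.
Claim 2 ($3,774): 50% coinsurance on $3,774 = $1,887. That would push OOP to $7,070.50, over the $5,200 cap, so traveler pays $5,200 − $5,183.50 = $16.50.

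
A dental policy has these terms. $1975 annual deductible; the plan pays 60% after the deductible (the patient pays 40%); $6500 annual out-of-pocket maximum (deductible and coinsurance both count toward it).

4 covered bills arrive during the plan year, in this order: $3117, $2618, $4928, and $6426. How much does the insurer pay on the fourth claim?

$5376.20

#1 ($3117): $1975 finishes the deductible; $1142 goes to coinsurance; 40% of $1142 = $456.80. Patient pays $2431.80; OOP now $2431.80. Insurer: $3117 − $2431.80 = $685.20.
#2 ($2618): deductible already satisfied, so patient's share is 40% × $2618 = $1047.20. Cost to patient: $1047.20. OOP to date $3479. Plan pays $2618 − $1047.20 = $1570.80.
#3 ($4928): deductible already satisfied, so patient's share is 40% × $4928 = $1971.20. Patient owes $1971.20 (running OOP $5450.20). Insurer: $4928 − $1971.20 = $2956.80.
#4 ($6426): deductible already satisfied, so patient's share is 40% × $6426 = $2570.40. That would push OOP to $8020.60, over the $6500 cap, so patient pays $6500 − $5450.20 = $1049.80. Insurer: $6426 − $1049.80 = $5376.20.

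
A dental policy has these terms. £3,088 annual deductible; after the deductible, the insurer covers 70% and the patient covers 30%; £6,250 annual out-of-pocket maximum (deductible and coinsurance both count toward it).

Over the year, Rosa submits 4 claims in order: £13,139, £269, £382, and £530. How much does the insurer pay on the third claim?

#1 (£13,139): £3,088 to deductible, leaving £10,051; coinsurance £10,051 × 30% = £3,015.30. Cost to patient: £6,103.30. OOP to date £6,103.30. Insurer: £13,139 − £6,103.30 = £7,035.70.
#2 (£269): deductible already satisfied, so patient's share is 30% × £269 = £80.70. Cost to patient: £80.70. OOP to date £6,184. Plan pays £269 − £80.70 = £188.30.
#3 (£382): 30% coinsurance on £382 = £114.60. That would push OOP to £6,298.60, over the £6,250 cap, so patient pays £6,250 − £6,184 = £66. Plan pays £382 − £66 = £316.

£316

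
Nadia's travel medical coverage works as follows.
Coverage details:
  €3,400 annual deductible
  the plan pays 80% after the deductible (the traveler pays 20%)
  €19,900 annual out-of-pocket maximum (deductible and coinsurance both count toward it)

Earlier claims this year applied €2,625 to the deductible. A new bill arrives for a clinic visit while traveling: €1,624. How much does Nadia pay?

Remaining deductible: €3,400 − €2,625 = €775.
After the €775 deductible portion, €1,624 − €775 = €849 is subject to coinsurance.
20% of €849 = €169.80 falls to the traveler.
That puts the traveler's cost at €775 + €169.80 = €944.80 before any cap.
Cumulative spending €2,625 + €944.80 = €3,569.80 stays under the €19,900 maximum.

€944.80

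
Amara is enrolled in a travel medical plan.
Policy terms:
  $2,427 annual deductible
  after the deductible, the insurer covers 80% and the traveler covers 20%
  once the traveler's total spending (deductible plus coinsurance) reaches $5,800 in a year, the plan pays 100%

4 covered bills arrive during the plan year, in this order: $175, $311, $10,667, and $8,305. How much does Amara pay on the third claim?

Claim 1 — $175: fully absorbed by the deductible. Traveler owes $175 (running OOP $175).
Claim 2 — $311: entire amount goes to the deductible. Traveler owes $311 (running OOP $486).
Claim 3 — $10,667: $1,941 to deductible, leaving $8,726; 20% of $8,726 = $1,745.20. Cost to traveler: $3,686.20. OOP to date $4,172.20.

$3,686.20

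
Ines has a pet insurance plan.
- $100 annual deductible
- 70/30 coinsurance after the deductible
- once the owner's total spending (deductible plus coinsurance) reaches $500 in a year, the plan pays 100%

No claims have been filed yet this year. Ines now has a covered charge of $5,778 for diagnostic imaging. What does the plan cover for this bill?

$5,278

Deductible not yet touched, so the first $100 of the bill goes to the deductible.
That leaves $5,778 − $100 = $5,678 for coinsurance.
30% of $5,678 = $1,703.40 falls to the owner.
Owner responsibility before any cap: $100 + $1,703.40 = $1,803.40.
Adding $1,803.40 to the $0 already spent would give $1,803.40, which exceeds the $500 cap; the owner pays just $500 − $0 = $500.
The plan picks up $5,778 − $500 = $5,278.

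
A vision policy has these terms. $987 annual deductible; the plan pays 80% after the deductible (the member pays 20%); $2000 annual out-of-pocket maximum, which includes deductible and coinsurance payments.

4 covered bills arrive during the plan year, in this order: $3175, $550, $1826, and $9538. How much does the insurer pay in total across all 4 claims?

Claim 1 — $3175: deductible takes $987, $2188 remains; coinsurance $2188 × 20% = $437.60. Member pays $1424.60; OOP now $1424.60. Insurer: $3175 − $1424.60 = $1750.40.
Claim 2 — $550: deductible already satisfied, so member's share is 20% × $550 = $110. Member owes $110 (running OOP $1534.60). Plan pays $550 − $110 = $440.
Claim 3 — $1826: deductible already satisfied, so member's share is 20% × $1826 = $365.20. Member owes $365.20 (running OOP $1899.80). Plan pays $1826 − $365.20 = $1460.80.
Claim 4 — $9538: deductible met; 20% of $9538 = $1907.60. That would push OOP to $3807.40, over the $2000 cap, so member pays $2000 − $1899.80 = $100.20. Plan pays $9538 − $100.20 = $9437.80.
Insurer total = bills − member's total = $15089 − $2000 = $13089.

$13089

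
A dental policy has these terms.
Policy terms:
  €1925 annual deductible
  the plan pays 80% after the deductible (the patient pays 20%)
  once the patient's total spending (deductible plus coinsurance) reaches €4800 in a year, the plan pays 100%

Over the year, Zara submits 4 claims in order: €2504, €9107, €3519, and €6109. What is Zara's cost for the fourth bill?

#1 (€2504): deductible takes €1925, €579 remains; coinsurance €579 × 20% = €115.80. Patient pays €2040.80; OOP now €2040.80.
#2 (€9107): deductible already satisfied, so patient's share is 20% × €9107 = €1821.40. Patient owes €1821.40 (running OOP €3862.20).
#3 (€3519): deductible already satisfied, so patient's share is 20% × €3519 = €703.80. Patient owes €703.80 (running OOP €4566).
#4 (€6109): deductible met; 20% of €6109 = €1221.80. OOP would hit €5787.80 > €4800, so the cap limits the patient to €4800 − €4566 = €234.

€234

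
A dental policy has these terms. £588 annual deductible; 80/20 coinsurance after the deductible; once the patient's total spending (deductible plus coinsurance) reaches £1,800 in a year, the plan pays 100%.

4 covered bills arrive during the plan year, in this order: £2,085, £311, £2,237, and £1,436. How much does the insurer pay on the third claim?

£1,789.60

Claim 1 (£2,085): £588 finishes the deductible; £1,497 goes to coinsurance; patient's 20% is £299.40. Patient pays £887.40; OOP now £887.40. Plan pays £2,085 − £887.40 = £1,197.60.
Claim 2 (£311): deductible met; 20% of £311 = £62.20. Patient pays £62.20; OOP now £949.60. Insurer: £311 − £62.20 = £248.80.
Claim 3 (£2,237): deductible met; 20% of £2,237 = £447.40. Cost to patient: £447.40. OOP to date £1,397. Insurer: £2,237 − £447.40 = £1,789.60.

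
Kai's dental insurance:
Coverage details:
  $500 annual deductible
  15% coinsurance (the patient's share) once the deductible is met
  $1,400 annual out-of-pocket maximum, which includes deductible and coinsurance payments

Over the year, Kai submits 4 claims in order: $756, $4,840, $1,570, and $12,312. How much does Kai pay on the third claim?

$135.60

#1 ($756): deductible takes $500, $256 remains; 15% of $256 = $38.40. Cost to patient: $538.40. OOP to date $538.40.
#2 ($4,840): 15% coinsurance on $4,840 = $726. Patient owes $726 (running OOP $1,264.40).
#3 ($1,570): deductible met; 15% of $1,570 = $235.50. That would push OOP to $1,499.90, over the $1,400 cap, so patient pays $1,400 − $1,264.40 = $135.60.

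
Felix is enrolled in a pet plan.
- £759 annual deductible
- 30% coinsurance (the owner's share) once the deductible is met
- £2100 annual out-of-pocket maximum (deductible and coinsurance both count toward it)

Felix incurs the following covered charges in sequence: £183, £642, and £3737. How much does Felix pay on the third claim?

£1121.10

Claim 1 (£183): all of it applies to the deductible. Cost to owner: £183. OOP to date £183.
Claim 2 (£642): £576 finishes the deductible; £66 goes to coinsurance; 30% of £66 = £19.80. Cost to owner: £595.80. OOP to date £778.80.
Claim 3 (£3737): deductible met; 30% of £3737 = £1121.10. Owner pays £1121.10; OOP now £1899.90.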